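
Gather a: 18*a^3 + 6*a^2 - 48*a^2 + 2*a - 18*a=18*a^3 - 42*a^2 - 16*a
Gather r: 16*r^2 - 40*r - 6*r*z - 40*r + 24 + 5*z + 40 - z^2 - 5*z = 16*r^2 + r*(-6*z - 80) - z^2 + 64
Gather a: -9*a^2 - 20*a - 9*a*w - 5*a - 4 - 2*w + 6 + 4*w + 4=-9*a^2 + a*(-9*w - 25) + 2*w + 6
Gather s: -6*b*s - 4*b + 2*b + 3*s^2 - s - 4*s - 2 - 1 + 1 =-2*b + 3*s^2 + s*(-6*b - 5) - 2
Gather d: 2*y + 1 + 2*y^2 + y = 2*y^2 + 3*y + 1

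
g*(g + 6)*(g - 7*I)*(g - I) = g^4 + 6*g^3 - 8*I*g^3 - 7*g^2 - 48*I*g^2 - 42*g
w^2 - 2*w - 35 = (w - 7)*(w + 5)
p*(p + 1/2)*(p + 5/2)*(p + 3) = p^4 + 6*p^3 + 41*p^2/4 + 15*p/4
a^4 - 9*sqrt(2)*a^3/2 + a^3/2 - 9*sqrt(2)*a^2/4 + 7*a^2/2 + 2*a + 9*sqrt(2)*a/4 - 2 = (a - 1/2)*(a + 1)*(a - 4*sqrt(2))*(a - sqrt(2)/2)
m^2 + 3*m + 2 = (m + 1)*(m + 2)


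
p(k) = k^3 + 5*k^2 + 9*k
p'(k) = 3*k^2 + 10*k + 9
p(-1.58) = -5.68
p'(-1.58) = 0.69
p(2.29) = 58.84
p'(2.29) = 47.63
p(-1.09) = -5.16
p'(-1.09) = 1.66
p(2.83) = 88.18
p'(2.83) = 61.33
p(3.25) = 116.39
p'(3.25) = 73.19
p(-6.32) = -109.60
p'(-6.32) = 65.63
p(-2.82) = -8.04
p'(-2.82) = 4.66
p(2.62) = 75.89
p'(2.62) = 55.79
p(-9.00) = -405.00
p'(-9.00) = 162.00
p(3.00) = 99.00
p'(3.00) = 66.00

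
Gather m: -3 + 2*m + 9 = 2*m + 6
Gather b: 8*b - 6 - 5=8*b - 11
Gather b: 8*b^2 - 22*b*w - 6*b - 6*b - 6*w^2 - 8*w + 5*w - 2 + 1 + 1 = 8*b^2 + b*(-22*w - 12) - 6*w^2 - 3*w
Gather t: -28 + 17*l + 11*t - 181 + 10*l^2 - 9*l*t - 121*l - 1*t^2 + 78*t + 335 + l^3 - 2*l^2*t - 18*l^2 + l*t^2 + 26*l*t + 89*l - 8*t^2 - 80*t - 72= l^3 - 8*l^2 - 15*l + t^2*(l - 9) + t*(-2*l^2 + 17*l + 9) + 54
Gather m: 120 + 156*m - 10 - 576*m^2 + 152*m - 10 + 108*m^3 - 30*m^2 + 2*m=108*m^3 - 606*m^2 + 310*m + 100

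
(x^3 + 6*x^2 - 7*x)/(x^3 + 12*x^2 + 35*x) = (x - 1)/(x + 5)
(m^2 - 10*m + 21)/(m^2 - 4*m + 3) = (m - 7)/(m - 1)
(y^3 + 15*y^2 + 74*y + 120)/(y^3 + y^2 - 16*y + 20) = (y^2 + 10*y + 24)/(y^2 - 4*y + 4)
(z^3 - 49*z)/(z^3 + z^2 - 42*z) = (z - 7)/(z - 6)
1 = 1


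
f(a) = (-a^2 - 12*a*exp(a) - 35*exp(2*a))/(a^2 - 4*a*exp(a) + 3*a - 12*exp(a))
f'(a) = (-a^2 - 12*a*exp(a) - 35*exp(2*a))*(4*a*exp(a) - 2*a + 16*exp(a) - 3)/(a^2 - 4*a*exp(a) + 3*a - 12*exp(a))^2 + (-12*a*exp(a) - 2*a - 70*exp(2*a) - 12*exp(a))/(a^2 - 4*a*exp(a) + 3*a - 12*exp(a))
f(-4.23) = -3.25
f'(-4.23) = -1.65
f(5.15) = 188.43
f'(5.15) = 162.62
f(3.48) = 46.71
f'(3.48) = 37.38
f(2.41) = 20.48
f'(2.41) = 15.15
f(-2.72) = 6.46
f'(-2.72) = -29.27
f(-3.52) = -5.90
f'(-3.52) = -8.62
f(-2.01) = 0.57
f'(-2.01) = -2.21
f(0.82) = 6.45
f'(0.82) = 5.06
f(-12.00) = -1.33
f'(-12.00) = -0.04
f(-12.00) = -1.33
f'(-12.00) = -0.04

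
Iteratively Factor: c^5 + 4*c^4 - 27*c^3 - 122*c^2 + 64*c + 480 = (c + 4)*(c^4 - 27*c^2 - 14*c + 120) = (c - 2)*(c + 4)*(c^3 + 2*c^2 - 23*c - 60) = (c - 2)*(c + 3)*(c + 4)*(c^2 - c - 20) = (c - 2)*(c + 3)*(c + 4)^2*(c - 5)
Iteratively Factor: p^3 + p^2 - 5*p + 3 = (p - 1)*(p^2 + 2*p - 3) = (p - 1)*(p + 3)*(p - 1)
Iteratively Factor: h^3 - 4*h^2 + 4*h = (h - 2)*(h^2 - 2*h) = h*(h - 2)*(h - 2)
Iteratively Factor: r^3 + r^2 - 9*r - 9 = (r - 3)*(r^2 + 4*r + 3) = (r - 3)*(r + 1)*(r + 3)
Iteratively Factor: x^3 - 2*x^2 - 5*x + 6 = (x - 3)*(x^2 + x - 2) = (x - 3)*(x + 2)*(x - 1)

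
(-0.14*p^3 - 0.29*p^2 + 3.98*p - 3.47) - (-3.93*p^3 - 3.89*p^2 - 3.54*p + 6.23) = 3.79*p^3 + 3.6*p^2 + 7.52*p - 9.7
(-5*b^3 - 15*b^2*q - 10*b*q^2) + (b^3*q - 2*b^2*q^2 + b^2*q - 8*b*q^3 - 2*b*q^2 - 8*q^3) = b^3*q - 5*b^3 - 2*b^2*q^2 - 14*b^2*q - 8*b*q^3 - 12*b*q^2 - 8*q^3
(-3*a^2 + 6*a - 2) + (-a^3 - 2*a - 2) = -a^3 - 3*a^2 + 4*a - 4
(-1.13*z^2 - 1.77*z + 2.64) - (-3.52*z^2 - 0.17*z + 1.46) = 2.39*z^2 - 1.6*z + 1.18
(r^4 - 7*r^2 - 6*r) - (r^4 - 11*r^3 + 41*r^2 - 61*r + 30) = 11*r^3 - 48*r^2 + 55*r - 30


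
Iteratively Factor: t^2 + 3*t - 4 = (t - 1)*(t + 4)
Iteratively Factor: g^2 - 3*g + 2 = (g - 1)*(g - 2)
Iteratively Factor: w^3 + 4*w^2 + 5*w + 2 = (w + 2)*(w^2 + 2*w + 1) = (w + 1)*(w + 2)*(w + 1)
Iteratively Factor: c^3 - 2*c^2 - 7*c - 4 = (c + 1)*(c^2 - 3*c - 4) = (c + 1)^2*(c - 4)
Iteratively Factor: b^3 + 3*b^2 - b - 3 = (b - 1)*(b^2 + 4*b + 3) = (b - 1)*(b + 1)*(b + 3)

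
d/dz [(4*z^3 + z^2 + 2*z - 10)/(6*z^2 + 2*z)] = (12*z^4 + 8*z^3 - 5*z^2 + 60*z + 10)/(2*z^2*(9*z^2 + 6*z + 1))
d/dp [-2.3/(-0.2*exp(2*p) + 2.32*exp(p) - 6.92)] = (5.336 - 0.92*exp(p))*exp(p)/(0.2*exp(2*p) - 2.32*exp(p) + 6.92)^2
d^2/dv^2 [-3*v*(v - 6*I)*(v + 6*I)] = -18*v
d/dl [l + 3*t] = 1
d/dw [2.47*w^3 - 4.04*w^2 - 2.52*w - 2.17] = 7.41*w^2 - 8.08*w - 2.52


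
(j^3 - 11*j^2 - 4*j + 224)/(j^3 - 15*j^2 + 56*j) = (j + 4)/j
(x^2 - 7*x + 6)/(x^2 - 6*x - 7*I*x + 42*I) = (x - 1)/(x - 7*I)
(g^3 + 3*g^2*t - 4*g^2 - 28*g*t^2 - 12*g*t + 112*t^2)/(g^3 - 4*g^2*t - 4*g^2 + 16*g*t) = (g + 7*t)/g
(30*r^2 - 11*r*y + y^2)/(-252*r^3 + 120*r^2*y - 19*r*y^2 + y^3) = (-5*r + y)/(42*r^2 - 13*r*y + y^2)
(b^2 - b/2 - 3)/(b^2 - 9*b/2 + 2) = (2*b^2 - b - 6)/(2*b^2 - 9*b + 4)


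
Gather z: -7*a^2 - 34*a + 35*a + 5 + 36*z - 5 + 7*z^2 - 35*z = -7*a^2 + a + 7*z^2 + z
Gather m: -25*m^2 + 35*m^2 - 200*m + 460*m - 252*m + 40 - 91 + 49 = 10*m^2 + 8*m - 2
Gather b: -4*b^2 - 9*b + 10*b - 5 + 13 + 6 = -4*b^2 + b + 14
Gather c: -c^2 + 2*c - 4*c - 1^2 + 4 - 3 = -c^2 - 2*c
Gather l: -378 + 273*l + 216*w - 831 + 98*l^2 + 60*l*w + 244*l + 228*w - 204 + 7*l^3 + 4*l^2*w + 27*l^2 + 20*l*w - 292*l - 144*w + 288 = 7*l^3 + l^2*(4*w + 125) + l*(80*w + 225) + 300*w - 1125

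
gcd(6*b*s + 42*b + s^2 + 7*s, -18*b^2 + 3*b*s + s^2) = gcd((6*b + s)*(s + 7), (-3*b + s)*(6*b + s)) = 6*b + s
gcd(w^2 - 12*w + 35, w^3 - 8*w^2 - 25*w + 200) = w - 5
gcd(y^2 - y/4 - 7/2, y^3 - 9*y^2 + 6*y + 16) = y - 2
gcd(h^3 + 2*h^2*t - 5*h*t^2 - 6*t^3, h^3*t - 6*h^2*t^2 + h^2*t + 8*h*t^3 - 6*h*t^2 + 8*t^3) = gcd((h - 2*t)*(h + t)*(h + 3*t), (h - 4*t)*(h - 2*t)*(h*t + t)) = -h + 2*t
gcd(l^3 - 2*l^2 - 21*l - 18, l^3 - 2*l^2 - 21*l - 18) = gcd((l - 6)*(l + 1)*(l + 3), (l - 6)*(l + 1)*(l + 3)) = l^3 - 2*l^2 - 21*l - 18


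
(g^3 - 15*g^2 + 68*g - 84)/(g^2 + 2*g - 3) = (g^3 - 15*g^2 + 68*g - 84)/(g^2 + 2*g - 3)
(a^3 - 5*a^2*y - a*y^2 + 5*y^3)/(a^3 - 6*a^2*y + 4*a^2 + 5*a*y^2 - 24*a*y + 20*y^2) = (a + y)/(a + 4)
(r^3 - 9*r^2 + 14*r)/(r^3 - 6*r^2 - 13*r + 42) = r/(r + 3)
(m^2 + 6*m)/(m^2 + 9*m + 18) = m/(m + 3)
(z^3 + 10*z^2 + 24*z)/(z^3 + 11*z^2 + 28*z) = (z + 6)/(z + 7)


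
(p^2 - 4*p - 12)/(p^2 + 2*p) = (p - 6)/p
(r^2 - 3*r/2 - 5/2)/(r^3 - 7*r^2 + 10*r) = (2*r^2 - 3*r - 5)/(2*r*(r^2 - 7*r + 10))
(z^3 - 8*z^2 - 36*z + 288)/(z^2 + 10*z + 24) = (z^2 - 14*z + 48)/(z + 4)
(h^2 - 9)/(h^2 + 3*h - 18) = (h + 3)/(h + 6)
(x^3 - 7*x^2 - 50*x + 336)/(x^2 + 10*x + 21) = (x^2 - 14*x + 48)/(x + 3)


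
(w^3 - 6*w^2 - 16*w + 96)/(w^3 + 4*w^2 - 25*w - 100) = (w^2 - 10*w + 24)/(w^2 - 25)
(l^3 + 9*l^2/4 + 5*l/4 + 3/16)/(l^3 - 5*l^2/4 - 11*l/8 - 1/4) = (l + 3/2)/(l - 2)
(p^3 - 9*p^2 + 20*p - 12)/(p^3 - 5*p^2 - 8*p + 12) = (p - 2)/(p + 2)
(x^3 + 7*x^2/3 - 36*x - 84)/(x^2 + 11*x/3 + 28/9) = 3*(x^2 - 36)/(3*x + 4)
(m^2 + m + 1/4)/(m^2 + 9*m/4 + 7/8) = 2*(2*m + 1)/(4*m + 7)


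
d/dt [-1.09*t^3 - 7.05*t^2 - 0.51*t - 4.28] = -3.27*t^2 - 14.1*t - 0.51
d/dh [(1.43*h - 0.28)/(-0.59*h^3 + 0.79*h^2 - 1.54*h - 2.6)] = (1.6874*h^3 - 1.6253*h^2 + 0.4424*h - 4.1492)/(0.3481*h^6 - 0.9322*h^5 + 2.4413*h^4 + 0.6348*h^3 - 1.7364*h^2 + 8.008*h + 6.76)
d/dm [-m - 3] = -1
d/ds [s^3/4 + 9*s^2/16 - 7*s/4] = 3*s^2/4 + 9*s/8 - 7/4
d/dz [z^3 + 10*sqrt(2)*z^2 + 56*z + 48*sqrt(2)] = 3*z^2 + 20*sqrt(2)*z + 56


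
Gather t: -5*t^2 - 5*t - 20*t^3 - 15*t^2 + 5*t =-20*t^3 - 20*t^2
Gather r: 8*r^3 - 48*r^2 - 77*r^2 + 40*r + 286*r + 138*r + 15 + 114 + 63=8*r^3 - 125*r^2 + 464*r + 192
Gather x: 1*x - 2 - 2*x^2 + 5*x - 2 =-2*x^2 + 6*x - 4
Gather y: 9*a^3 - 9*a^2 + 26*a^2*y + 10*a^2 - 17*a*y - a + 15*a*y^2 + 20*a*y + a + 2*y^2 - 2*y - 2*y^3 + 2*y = 9*a^3 + a^2 - 2*y^3 + y^2*(15*a + 2) + y*(26*a^2 + 3*a)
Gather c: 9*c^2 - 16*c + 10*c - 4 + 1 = 9*c^2 - 6*c - 3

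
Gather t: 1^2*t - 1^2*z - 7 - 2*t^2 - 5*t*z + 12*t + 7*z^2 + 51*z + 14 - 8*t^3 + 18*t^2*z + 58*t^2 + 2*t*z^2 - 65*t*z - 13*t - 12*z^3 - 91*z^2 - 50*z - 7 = -8*t^3 + t^2*(18*z + 56) + t*(2*z^2 - 70*z) - 12*z^3 - 84*z^2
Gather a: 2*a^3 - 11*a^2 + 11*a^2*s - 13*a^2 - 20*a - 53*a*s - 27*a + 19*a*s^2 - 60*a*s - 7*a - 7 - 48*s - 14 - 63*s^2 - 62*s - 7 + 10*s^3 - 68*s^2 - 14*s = 2*a^3 + a^2*(11*s - 24) + a*(19*s^2 - 113*s - 54) + 10*s^3 - 131*s^2 - 124*s - 28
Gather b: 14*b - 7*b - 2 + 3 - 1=7*b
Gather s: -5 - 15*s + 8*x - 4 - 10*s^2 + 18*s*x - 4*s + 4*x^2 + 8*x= -10*s^2 + s*(18*x - 19) + 4*x^2 + 16*x - 9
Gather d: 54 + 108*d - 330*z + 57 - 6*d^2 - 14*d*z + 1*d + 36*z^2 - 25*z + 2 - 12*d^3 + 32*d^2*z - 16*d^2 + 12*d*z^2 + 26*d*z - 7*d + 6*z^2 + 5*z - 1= -12*d^3 + d^2*(32*z - 22) + d*(12*z^2 + 12*z + 102) + 42*z^2 - 350*z + 112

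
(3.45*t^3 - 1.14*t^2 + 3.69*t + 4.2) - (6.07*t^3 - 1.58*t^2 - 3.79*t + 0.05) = -2.62*t^3 + 0.44*t^2 + 7.48*t + 4.15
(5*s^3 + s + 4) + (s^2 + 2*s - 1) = 5*s^3 + s^2 + 3*s + 3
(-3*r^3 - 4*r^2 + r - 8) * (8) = -24*r^3 - 32*r^2 + 8*r - 64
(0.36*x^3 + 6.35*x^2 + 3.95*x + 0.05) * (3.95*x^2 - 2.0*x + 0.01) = 1.422*x^5 + 24.3625*x^4 + 2.9061*x^3 - 7.639*x^2 - 0.0605*x + 0.0005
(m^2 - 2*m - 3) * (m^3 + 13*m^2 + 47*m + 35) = m^5 + 11*m^4 + 18*m^3 - 98*m^2 - 211*m - 105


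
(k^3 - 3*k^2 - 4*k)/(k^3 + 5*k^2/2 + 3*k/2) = 2*(k - 4)/(2*k + 3)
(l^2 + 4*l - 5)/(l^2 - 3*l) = (l^2 + 4*l - 5)/(l*(l - 3))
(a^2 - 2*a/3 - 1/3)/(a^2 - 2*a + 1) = (a + 1/3)/(a - 1)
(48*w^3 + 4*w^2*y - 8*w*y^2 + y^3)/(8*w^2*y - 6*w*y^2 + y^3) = (-12*w^2 - 4*w*y + y^2)/(y*(-2*w + y))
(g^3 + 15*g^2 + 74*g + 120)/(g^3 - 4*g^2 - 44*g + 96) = (g^2 + 9*g + 20)/(g^2 - 10*g + 16)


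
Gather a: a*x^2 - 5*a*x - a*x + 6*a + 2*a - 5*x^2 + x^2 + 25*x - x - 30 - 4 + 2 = a*(x^2 - 6*x + 8) - 4*x^2 + 24*x - 32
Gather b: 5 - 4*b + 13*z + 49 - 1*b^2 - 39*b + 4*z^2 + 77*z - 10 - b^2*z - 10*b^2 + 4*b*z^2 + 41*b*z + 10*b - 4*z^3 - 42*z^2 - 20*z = b^2*(-z - 11) + b*(4*z^2 + 41*z - 33) - 4*z^3 - 38*z^2 + 70*z + 44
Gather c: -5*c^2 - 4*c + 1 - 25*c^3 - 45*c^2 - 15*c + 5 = -25*c^3 - 50*c^2 - 19*c + 6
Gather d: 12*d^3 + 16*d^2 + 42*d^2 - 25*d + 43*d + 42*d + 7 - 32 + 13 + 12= 12*d^3 + 58*d^2 + 60*d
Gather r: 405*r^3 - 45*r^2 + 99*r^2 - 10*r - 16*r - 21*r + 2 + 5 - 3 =405*r^3 + 54*r^2 - 47*r + 4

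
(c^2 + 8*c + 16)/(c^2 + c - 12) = (c + 4)/(c - 3)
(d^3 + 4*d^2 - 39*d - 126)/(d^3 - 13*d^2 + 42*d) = (d^2 + 10*d + 21)/(d*(d - 7))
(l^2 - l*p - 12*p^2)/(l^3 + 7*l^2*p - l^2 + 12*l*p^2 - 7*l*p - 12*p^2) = (l - 4*p)/(l^2 + 4*l*p - l - 4*p)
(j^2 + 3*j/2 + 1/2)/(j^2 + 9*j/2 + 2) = (j + 1)/(j + 4)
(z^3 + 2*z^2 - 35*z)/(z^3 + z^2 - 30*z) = (z + 7)/(z + 6)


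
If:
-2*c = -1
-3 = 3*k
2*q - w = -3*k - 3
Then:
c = 1/2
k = -1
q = w/2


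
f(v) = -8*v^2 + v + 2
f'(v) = 1 - 16*v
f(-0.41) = 0.25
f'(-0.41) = 7.56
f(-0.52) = -0.68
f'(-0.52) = 9.32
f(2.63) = -50.71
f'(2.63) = -41.08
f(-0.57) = -1.17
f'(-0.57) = 10.12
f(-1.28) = -12.39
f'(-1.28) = 21.48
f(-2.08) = -34.69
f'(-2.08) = 34.28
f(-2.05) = -33.67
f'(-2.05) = 33.80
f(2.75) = -55.75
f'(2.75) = -43.00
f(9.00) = -637.00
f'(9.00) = -143.00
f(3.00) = -67.00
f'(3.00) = -47.00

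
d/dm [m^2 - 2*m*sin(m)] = -2*m*cos(m) + 2*m - 2*sin(m)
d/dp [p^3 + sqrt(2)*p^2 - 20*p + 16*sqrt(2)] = 3*p^2 + 2*sqrt(2)*p - 20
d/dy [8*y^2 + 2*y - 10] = 16*y + 2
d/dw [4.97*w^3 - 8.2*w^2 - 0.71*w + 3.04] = 14.91*w^2 - 16.4*w - 0.71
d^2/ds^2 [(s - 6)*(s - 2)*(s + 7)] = 6*s - 2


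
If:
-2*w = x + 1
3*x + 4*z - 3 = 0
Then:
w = 2*z/3 - 1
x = 1 - 4*z/3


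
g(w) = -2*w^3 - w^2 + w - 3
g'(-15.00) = -1319.00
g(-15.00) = 6507.00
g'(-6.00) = -203.00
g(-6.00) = 387.00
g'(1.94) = -25.46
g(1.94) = -19.43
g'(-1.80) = -14.84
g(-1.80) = 3.62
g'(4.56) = -132.88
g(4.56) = -208.87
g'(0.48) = -1.34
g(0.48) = -2.97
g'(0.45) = -1.12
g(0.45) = -2.93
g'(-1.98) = -18.56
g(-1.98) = 6.62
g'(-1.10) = -4.06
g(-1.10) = -2.65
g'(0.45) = -1.12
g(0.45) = -2.93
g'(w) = -6*w^2 - 2*w + 1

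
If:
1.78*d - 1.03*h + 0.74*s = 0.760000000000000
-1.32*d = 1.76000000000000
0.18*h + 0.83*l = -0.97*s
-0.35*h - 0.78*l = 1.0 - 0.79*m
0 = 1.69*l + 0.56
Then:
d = -1.33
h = -2.50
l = -0.33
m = -0.17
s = 0.75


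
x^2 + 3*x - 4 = (x - 1)*(x + 4)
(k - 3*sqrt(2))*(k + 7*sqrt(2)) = k^2 + 4*sqrt(2)*k - 42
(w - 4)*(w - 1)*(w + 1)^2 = w^4 - 3*w^3 - 5*w^2 + 3*w + 4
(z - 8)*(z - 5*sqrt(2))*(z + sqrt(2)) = z^3 - 8*z^2 - 4*sqrt(2)*z^2 - 10*z + 32*sqrt(2)*z + 80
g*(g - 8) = g^2 - 8*g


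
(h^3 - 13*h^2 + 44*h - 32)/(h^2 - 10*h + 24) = (h^2 - 9*h + 8)/(h - 6)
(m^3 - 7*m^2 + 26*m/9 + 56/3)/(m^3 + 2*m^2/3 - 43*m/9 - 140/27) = 3*(m - 6)/(3*m + 5)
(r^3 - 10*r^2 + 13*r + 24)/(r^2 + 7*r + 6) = (r^2 - 11*r + 24)/(r + 6)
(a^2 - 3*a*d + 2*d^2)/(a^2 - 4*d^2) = (a - d)/(a + 2*d)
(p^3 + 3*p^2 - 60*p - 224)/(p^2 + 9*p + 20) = (p^2 - p - 56)/(p + 5)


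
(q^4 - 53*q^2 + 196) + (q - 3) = q^4 - 53*q^2 + q + 193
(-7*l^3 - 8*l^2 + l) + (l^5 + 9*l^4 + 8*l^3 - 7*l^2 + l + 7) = l^5 + 9*l^4 + l^3 - 15*l^2 + 2*l + 7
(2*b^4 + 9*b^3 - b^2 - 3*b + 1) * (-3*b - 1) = -6*b^5 - 29*b^4 - 6*b^3 + 10*b^2 - 1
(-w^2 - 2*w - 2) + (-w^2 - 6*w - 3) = -2*w^2 - 8*w - 5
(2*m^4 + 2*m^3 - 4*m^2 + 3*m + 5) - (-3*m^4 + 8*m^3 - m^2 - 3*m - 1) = 5*m^4 - 6*m^3 - 3*m^2 + 6*m + 6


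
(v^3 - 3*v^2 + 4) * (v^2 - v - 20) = v^5 - 4*v^4 - 17*v^3 + 64*v^2 - 4*v - 80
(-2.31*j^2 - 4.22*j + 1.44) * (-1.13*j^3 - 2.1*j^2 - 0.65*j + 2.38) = 2.6103*j^5 + 9.6196*j^4 + 8.7363*j^3 - 5.7788*j^2 - 10.9796*j + 3.4272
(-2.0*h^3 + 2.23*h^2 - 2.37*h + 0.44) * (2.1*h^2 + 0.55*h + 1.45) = -4.2*h^5 + 3.583*h^4 - 6.6505*h^3 + 2.854*h^2 - 3.1945*h + 0.638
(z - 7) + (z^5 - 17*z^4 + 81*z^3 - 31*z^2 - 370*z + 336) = z^5 - 17*z^4 + 81*z^3 - 31*z^2 - 369*z + 329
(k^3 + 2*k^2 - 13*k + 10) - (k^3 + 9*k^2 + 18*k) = -7*k^2 - 31*k + 10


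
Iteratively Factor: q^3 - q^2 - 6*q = (q + 2)*(q^2 - 3*q) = (q - 3)*(q + 2)*(q)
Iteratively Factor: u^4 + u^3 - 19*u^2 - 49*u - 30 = (u + 3)*(u^3 - 2*u^2 - 13*u - 10) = (u - 5)*(u + 3)*(u^2 + 3*u + 2) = (u - 5)*(u + 1)*(u + 3)*(u + 2)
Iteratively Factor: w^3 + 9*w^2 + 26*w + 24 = (w + 4)*(w^2 + 5*w + 6) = (w + 2)*(w + 4)*(w + 3)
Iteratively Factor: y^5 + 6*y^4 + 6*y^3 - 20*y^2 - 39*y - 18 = (y + 1)*(y^4 + 5*y^3 + y^2 - 21*y - 18) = (y - 2)*(y + 1)*(y^3 + 7*y^2 + 15*y + 9) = (y - 2)*(y + 1)^2*(y^2 + 6*y + 9) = (y - 2)*(y + 1)^2*(y + 3)*(y + 3)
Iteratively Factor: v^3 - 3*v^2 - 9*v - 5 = (v - 5)*(v^2 + 2*v + 1) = (v - 5)*(v + 1)*(v + 1)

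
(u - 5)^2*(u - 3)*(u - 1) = u^4 - 14*u^3 + 68*u^2 - 130*u + 75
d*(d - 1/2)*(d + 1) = d^3 + d^2/2 - d/2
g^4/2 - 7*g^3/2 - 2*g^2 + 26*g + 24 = (g/2 + 1)*(g - 6)*(g - 4)*(g + 1)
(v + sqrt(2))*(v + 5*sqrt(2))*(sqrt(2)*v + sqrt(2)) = sqrt(2)*v^3 + sqrt(2)*v^2 + 12*v^2 + 12*v + 10*sqrt(2)*v + 10*sqrt(2)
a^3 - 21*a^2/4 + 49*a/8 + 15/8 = (a - 3)*(a - 5/2)*(a + 1/4)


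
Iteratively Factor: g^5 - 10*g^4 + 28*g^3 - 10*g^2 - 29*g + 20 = (g + 1)*(g^4 - 11*g^3 + 39*g^2 - 49*g + 20) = (g - 1)*(g + 1)*(g^3 - 10*g^2 + 29*g - 20) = (g - 5)*(g - 1)*(g + 1)*(g^2 - 5*g + 4) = (g - 5)*(g - 1)^2*(g + 1)*(g - 4)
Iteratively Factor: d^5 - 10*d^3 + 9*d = (d)*(d^4 - 10*d^2 + 9) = d*(d - 1)*(d^3 + d^2 - 9*d - 9) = d*(d - 1)*(d + 1)*(d^2 - 9) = d*(d - 3)*(d - 1)*(d + 1)*(d + 3)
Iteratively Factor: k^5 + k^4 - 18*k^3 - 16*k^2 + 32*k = (k + 2)*(k^4 - k^3 - 16*k^2 + 16*k) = (k - 1)*(k + 2)*(k^3 - 16*k) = (k - 1)*(k + 2)*(k + 4)*(k^2 - 4*k) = k*(k - 1)*(k + 2)*(k + 4)*(k - 4)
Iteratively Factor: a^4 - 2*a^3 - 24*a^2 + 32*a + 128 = (a - 4)*(a^3 + 2*a^2 - 16*a - 32) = (a - 4)*(a + 4)*(a^2 - 2*a - 8) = (a - 4)*(a + 2)*(a + 4)*(a - 4)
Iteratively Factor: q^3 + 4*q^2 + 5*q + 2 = (q + 1)*(q^2 + 3*q + 2) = (q + 1)*(q + 2)*(q + 1)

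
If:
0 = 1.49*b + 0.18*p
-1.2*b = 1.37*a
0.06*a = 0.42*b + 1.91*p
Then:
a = 0.00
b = 0.00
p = 0.00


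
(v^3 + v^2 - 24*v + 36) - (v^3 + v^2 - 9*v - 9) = 45 - 15*v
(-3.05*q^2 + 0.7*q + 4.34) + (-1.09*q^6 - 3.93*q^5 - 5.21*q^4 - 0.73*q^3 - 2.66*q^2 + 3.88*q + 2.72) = -1.09*q^6 - 3.93*q^5 - 5.21*q^4 - 0.73*q^3 - 5.71*q^2 + 4.58*q + 7.06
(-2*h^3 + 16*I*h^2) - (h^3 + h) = -3*h^3 + 16*I*h^2 - h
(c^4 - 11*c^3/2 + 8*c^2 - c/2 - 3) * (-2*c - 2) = -2*c^5 + 9*c^4 - 5*c^3 - 15*c^2 + 7*c + 6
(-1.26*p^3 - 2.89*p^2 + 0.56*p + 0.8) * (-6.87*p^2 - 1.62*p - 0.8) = 8.6562*p^5 + 21.8955*p^4 + 1.8426*p^3 - 4.0912*p^2 - 1.744*p - 0.64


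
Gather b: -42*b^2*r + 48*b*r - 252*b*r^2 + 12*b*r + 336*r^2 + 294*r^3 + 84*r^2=-42*b^2*r + b*(-252*r^2 + 60*r) + 294*r^3 + 420*r^2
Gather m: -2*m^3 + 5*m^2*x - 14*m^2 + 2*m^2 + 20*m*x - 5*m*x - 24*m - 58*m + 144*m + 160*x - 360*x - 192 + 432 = -2*m^3 + m^2*(5*x - 12) + m*(15*x + 62) - 200*x + 240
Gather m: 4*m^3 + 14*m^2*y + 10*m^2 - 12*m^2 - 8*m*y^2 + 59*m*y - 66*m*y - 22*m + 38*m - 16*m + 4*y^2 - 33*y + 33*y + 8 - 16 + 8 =4*m^3 + m^2*(14*y - 2) + m*(-8*y^2 - 7*y) + 4*y^2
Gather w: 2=2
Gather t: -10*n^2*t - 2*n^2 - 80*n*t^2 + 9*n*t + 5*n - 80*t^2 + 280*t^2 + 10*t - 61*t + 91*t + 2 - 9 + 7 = -2*n^2 + 5*n + t^2*(200 - 80*n) + t*(-10*n^2 + 9*n + 40)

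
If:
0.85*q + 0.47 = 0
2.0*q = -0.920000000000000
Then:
No Solution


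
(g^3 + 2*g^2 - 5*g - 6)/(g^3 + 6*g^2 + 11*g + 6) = (g - 2)/(g + 2)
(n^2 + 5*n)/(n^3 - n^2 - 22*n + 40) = n/(n^2 - 6*n + 8)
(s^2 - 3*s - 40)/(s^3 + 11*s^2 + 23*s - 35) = (s - 8)/(s^2 + 6*s - 7)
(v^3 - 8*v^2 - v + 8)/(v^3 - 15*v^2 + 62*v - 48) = (v + 1)/(v - 6)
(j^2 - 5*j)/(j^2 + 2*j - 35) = j/(j + 7)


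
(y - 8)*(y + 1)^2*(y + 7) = y^4 + y^3 - 57*y^2 - 113*y - 56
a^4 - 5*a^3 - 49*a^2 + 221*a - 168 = (a - 8)*(a - 3)*(a - 1)*(a + 7)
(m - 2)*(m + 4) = m^2 + 2*m - 8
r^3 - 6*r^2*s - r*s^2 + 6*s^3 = (r - 6*s)*(r - s)*(r + s)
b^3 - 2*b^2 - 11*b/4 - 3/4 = (b - 3)*(b + 1/2)^2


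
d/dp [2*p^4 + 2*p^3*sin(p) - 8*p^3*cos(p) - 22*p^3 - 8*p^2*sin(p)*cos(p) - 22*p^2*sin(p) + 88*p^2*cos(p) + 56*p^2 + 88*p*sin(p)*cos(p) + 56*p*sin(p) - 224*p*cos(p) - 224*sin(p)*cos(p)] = 8*p^3*sin(p) + 2*p^3*cos(p) + 8*p^3 - 82*p^2*sin(p) - 46*p^2*cos(p) - 8*p^2*cos(2*p) - 66*p^2 + 180*p*sin(p) - 8*p*sin(2*p) + 232*p*cos(p) + 88*p*cos(2*p) + 112*p + 56*sin(p) + 44*sin(2*p) - 224*cos(p) - 224*cos(2*p)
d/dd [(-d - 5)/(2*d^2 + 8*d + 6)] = (-d^2 - 4*d + 2*(d + 2)*(d + 5) - 3)/(2*(d^2 + 4*d + 3)^2)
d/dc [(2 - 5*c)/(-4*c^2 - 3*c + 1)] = (-20*c^2 + 16*c + 1)/(16*c^4 + 24*c^3 + c^2 - 6*c + 1)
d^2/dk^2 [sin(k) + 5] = -sin(k)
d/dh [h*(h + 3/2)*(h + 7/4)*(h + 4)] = 4*h^3 + 87*h^2/4 + 125*h/4 + 21/2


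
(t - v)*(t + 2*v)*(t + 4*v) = t^3 + 5*t^2*v + 2*t*v^2 - 8*v^3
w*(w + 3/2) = w^2 + 3*w/2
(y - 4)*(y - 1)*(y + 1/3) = y^3 - 14*y^2/3 + 7*y/3 + 4/3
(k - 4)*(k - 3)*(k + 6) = k^3 - k^2 - 30*k + 72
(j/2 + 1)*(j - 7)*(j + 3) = j^3/2 - j^2 - 29*j/2 - 21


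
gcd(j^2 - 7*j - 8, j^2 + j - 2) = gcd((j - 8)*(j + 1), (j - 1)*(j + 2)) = 1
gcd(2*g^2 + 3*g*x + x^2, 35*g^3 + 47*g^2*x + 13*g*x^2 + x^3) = g + x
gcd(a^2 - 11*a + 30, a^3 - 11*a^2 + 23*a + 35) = a - 5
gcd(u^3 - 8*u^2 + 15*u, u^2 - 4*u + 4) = 1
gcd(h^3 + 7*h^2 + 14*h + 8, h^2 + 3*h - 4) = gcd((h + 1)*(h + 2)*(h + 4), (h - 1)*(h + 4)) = h + 4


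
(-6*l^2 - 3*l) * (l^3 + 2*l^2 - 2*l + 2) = -6*l^5 - 15*l^4 + 6*l^3 - 6*l^2 - 6*l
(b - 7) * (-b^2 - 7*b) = -b^3 + 49*b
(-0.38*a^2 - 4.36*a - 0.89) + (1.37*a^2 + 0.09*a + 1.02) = 0.99*a^2 - 4.27*a + 0.13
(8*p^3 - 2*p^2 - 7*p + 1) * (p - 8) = 8*p^4 - 66*p^3 + 9*p^2 + 57*p - 8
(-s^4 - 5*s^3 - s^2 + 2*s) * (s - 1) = -s^5 - 4*s^4 + 4*s^3 + 3*s^2 - 2*s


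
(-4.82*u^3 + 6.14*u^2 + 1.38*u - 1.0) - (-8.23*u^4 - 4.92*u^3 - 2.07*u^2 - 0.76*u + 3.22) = 8.23*u^4 + 0.0999999999999996*u^3 + 8.21*u^2 + 2.14*u - 4.22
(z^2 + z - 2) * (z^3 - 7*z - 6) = z^5 + z^4 - 9*z^3 - 13*z^2 + 8*z + 12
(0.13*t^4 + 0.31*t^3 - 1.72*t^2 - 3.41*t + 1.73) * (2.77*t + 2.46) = 0.3601*t^5 + 1.1785*t^4 - 4.0018*t^3 - 13.6769*t^2 - 3.5965*t + 4.2558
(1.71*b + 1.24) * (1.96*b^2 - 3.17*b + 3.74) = 3.3516*b^3 - 2.9903*b^2 + 2.4646*b + 4.6376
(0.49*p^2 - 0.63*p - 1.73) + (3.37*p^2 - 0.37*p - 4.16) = 3.86*p^2 - 1.0*p - 5.89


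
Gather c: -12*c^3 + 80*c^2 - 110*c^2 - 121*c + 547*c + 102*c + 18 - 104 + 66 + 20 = -12*c^3 - 30*c^2 + 528*c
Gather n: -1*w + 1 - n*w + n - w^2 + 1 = n*(1 - w) - w^2 - w + 2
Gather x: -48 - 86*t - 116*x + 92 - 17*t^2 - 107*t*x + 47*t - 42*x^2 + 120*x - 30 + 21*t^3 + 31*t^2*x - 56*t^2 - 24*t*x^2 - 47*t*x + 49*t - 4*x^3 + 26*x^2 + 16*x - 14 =21*t^3 - 73*t^2 + 10*t - 4*x^3 + x^2*(-24*t - 16) + x*(31*t^2 - 154*t + 20)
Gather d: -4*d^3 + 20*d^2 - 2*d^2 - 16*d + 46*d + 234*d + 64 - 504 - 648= -4*d^3 + 18*d^2 + 264*d - 1088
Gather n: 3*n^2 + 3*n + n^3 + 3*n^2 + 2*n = n^3 + 6*n^2 + 5*n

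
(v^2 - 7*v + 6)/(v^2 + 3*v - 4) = (v - 6)/(v + 4)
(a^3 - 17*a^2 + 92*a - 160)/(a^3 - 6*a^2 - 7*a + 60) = (a - 8)/(a + 3)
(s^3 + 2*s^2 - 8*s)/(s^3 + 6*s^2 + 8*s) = (s - 2)/(s + 2)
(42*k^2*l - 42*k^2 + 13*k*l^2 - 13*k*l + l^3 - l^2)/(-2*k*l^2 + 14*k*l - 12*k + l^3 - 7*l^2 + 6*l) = (-42*k^2 - 13*k*l - l^2)/(2*k*l - 12*k - l^2 + 6*l)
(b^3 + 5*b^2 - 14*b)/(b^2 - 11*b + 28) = b*(b^2 + 5*b - 14)/(b^2 - 11*b + 28)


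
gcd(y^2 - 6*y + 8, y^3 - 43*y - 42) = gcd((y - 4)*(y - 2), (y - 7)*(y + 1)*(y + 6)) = 1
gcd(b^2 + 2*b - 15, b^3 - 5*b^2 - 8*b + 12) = 1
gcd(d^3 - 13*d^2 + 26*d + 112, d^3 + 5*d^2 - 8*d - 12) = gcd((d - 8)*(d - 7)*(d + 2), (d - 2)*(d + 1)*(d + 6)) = 1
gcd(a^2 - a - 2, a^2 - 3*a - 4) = a + 1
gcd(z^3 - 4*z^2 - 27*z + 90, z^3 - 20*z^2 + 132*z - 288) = z - 6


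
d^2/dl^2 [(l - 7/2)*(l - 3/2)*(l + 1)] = 6*l - 8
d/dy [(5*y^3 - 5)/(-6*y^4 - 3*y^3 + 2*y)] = 5*(6*y^6 - 20*y^3 - 9*y^2 + 2)/(y^2*(36*y^6 + 36*y^5 + 9*y^4 - 24*y^3 - 12*y^2 + 4))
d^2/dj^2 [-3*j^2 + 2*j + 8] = -6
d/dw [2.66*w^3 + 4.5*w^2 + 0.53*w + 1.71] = 7.98*w^2 + 9.0*w + 0.53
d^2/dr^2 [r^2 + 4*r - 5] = 2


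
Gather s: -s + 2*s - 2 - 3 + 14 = s + 9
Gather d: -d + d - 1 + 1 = 0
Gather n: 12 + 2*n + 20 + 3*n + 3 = 5*n + 35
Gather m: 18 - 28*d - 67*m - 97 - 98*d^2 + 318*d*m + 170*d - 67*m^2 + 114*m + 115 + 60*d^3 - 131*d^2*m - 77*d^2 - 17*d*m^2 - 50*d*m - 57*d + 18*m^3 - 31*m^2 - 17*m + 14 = 60*d^3 - 175*d^2 + 85*d + 18*m^3 + m^2*(-17*d - 98) + m*(-131*d^2 + 268*d + 30) + 50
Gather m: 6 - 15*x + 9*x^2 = 9*x^2 - 15*x + 6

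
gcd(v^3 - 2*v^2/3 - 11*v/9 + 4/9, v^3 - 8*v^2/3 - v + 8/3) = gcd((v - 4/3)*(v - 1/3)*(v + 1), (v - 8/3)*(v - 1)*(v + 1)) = v + 1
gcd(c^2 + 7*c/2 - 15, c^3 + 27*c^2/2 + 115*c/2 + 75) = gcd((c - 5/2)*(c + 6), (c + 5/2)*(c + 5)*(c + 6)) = c + 6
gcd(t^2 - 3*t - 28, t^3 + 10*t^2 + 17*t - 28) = t + 4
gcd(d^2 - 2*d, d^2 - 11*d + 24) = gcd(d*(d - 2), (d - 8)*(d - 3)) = 1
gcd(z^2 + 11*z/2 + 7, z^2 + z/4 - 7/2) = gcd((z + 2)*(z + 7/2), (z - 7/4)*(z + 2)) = z + 2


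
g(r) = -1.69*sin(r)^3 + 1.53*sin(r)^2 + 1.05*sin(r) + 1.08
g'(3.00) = -1.37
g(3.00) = 1.25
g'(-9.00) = 0.98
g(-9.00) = 1.03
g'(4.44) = 1.78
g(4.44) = 3.00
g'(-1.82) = 1.65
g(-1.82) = 3.04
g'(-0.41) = -0.89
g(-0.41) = 1.01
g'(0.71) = 0.68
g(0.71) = 1.95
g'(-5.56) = 0.64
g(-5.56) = 1.96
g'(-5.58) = 0.69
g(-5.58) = 1.94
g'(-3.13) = -1.01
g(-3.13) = 1.07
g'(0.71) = 0.68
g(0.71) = 1.95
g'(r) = -5.07*sin(r)^2*cos(r) + 3.06*sin(r)*cos(r) + 1.05*cos(r)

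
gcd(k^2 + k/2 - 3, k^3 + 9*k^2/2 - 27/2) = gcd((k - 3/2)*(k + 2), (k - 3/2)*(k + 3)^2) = k - 3/2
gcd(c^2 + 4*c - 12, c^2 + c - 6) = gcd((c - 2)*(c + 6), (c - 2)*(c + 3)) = c - 2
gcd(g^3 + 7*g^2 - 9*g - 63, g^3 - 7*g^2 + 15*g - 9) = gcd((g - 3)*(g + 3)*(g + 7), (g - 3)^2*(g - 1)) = g - 3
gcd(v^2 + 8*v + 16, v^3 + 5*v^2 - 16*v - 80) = v + 4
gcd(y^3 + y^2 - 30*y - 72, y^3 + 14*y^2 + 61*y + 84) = y^2 + 7*y + 12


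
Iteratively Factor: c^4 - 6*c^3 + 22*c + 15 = (c + 1)*(c^3 - 7*c^2 + 7*c + 15) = (c + 1)^2*(c^2 - 8*c + 15) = (c - 3)*(c + 1)^2*(c - 5)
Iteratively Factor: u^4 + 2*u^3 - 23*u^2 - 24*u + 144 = (u - 3)*(u^3 + 5*u^2 - 8*u - 48) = (u - 3)^2*(u^2 + 8*u + 16) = (u - 3)^2*(u + 4)*(u + 4)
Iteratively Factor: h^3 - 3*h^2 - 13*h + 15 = (h + 3)*(h^2 - 6*h + 5) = (h - 5)*(h + 3)*(h - 1)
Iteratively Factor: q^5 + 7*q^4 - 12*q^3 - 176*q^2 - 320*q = (q + 4)*(q^4 + 3*q^3 - 24*q^2 - 80*q) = (q + 4)^2*(q^3 - q^2 - 20*q) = (q + 4)^3*(q^2 - 5*q) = q*(q + 4)^3*(q - 5)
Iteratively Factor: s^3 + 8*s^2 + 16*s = (s + 4)*(s^2 + 4*s) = s*(s + 4)*(s + 4)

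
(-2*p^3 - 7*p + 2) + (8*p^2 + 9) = -2*p^3 + 8*p^2 - 7*p + 11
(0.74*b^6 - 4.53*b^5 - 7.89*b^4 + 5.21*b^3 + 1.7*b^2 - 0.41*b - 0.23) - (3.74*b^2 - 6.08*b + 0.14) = 0.74*b^6 - 4.53*b^5 - 7.89*b^4 + 5.21*b^3 - 2.04*b^2 + 5.67*b - 0.37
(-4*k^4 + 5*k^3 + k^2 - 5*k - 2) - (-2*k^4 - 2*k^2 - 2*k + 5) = -2*k^4 + 5*k^3 + 3*k^2 - 3*k - 7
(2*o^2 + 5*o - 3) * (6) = 12*o^2 + 30*o - 18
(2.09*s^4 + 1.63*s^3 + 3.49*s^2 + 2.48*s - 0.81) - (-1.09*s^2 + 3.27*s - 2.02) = 2.09*s^4 + 1.63*s^3 + 4.58*s^2 - 0.79*s + 1.21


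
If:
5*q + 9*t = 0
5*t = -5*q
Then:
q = 0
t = 0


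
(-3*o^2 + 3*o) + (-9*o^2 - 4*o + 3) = -12*o^2 - o + 3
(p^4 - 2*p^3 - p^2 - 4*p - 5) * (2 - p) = -p^5 + 4*p^4 - 3*p^3 + 2*p^2 - 3*p - 10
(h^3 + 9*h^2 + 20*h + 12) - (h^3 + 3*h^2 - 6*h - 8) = 6*h^2 + 26*h + 20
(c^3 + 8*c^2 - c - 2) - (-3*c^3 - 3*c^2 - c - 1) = 4*c^3 + 11*c^2 - 1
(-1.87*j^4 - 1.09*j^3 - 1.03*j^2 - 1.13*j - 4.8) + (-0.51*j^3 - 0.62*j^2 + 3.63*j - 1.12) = -1.87*j^4 - 1.6*j^3 - 1.65*j^2 + 2.5*j - 5.92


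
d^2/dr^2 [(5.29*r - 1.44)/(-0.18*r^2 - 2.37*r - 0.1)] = (-(0.36*r + 2.37)*(0.72*r + 4.74)*(5.29*r - 1.44) + (5.7132*r + 24.5562)*(0.18*r^2 + 2.37*r + 0.1))/(0.18*r^2 + 2.37*r + 0.1)^3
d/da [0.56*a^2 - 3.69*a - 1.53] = 1.12*a - 3.69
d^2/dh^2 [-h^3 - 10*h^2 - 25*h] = -6*h - 20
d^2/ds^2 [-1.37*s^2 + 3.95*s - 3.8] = -2.74000000000000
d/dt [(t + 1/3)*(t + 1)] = 2*t + 4/3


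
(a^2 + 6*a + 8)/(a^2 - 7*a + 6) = (a^2 + 6*a + 8)/(a^2 - 7*a + 6)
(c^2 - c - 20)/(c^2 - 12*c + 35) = (c + 4)/(c - 7)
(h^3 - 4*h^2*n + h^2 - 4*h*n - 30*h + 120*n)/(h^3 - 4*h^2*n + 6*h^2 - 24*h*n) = (h - 5)/h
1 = 1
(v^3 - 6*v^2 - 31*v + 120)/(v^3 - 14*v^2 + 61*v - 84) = (v^2 - 3*v - 40)/(v^2 - 11*v + 28)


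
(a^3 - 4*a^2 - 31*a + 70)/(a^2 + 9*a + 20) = (a^2 - 9*a + 14)/(a + 4)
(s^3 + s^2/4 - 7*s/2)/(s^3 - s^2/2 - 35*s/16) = 4*(s + 2)/(4*s + 5)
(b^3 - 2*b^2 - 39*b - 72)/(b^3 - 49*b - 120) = (b + 3)/(b + 5)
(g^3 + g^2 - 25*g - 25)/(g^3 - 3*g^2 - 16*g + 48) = (g^3 + g^2 - 25*g - 25)/(g^3 - 3*g^2 - 16*g + 48)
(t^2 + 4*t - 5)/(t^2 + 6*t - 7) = (t + 5)/(t + 7)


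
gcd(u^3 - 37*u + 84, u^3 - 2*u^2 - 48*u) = 1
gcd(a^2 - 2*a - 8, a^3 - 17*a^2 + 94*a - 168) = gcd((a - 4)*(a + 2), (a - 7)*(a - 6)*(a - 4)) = a - 4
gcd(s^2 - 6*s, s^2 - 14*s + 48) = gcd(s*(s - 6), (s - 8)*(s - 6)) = s - 6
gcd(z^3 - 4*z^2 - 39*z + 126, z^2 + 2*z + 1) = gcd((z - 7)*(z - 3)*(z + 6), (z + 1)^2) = 1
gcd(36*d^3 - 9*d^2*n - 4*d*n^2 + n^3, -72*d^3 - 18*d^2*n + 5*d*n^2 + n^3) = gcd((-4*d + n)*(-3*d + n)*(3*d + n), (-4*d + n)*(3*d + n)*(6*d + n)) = 12*d^2 + d*n - n^2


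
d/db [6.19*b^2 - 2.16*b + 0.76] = 12.38*b - 2.16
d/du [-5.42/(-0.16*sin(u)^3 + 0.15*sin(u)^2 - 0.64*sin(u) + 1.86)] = (-2.6016*sin(u)^2 + 1.626*sin(u) - 3.4688)*cos(u)/(0.16*sin(u)^3 - 0.15*sin(u)^2 + 0.64*sin(u) - 1.86)^2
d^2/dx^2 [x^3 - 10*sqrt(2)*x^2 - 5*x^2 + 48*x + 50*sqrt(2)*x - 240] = 6*x - 20*sqrt(2) - 10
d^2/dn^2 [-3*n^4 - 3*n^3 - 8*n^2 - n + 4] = -36*n^2 - 18*n - 16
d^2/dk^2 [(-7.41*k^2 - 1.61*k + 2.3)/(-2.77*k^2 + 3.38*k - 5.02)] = (-5.6843418860808e-14*k^4 + 163.46047*k^3 - 724.120104*k^2 - 5.12228399999998*k + 439.5182)/(21.253933*k^6 - 77.803206*k^5 + 210.490638*k^4 - 320.615984*k^3 + 381.466788*k^2 - 255.532056*k + 126.506008)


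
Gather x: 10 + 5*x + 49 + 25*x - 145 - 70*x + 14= -40*x - 72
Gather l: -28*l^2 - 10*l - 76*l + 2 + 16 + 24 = -28*l^2 - 86*l + 42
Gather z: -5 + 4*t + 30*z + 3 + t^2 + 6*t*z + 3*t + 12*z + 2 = t^2 + 7*t + z*(6*t + 42)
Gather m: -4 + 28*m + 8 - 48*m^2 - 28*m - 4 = -48*m^2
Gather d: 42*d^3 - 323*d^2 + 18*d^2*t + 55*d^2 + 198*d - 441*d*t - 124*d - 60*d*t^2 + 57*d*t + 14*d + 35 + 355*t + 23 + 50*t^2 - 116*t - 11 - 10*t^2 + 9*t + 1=42*d^3 + d^2*(18*t - 268) + d*(-60*t^2 - 384*t + 88) + 40*t^2 + 248*t + 48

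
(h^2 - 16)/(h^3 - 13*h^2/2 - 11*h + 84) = 2*(h + 4)/(2*h^2 - 5*h - 42)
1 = 1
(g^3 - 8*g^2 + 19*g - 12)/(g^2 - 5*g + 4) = g - 3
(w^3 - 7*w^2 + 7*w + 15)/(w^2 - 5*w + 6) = (w^2 - 4*w - 5)/(w - 2)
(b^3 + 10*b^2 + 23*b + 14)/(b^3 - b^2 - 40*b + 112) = (b^2 + 3*b + 2)/(b^2 - 8*b + 16)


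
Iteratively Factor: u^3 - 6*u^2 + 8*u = (u)*(u^2 - 6*u + 8) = u*(u - 2)*(u - 4)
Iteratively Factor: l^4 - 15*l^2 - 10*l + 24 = (l + 2)*(l^3 - 2*l^2 - 11*l + 12) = (l + 2)*(l + 3)*(l^2 - 5*l + 4) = (l - 1)*(l + 2)*(l + 3)*(l - 4)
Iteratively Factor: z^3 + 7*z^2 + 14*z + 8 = (z + 1)*(z^2 + 6*z + 8) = (z + 1)*(z + 4)*(z + 2)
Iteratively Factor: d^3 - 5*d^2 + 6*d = (d)*(d^2 - 5*d + 6) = d*(d - 3)*(d - 2)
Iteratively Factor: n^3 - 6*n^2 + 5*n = (n - 5)*(n^2 - n) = n*(n - 5)*(n - 1)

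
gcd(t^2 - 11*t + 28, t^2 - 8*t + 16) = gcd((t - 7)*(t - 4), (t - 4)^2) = t - 4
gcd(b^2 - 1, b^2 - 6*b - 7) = b + 1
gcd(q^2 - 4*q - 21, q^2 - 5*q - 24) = q + 3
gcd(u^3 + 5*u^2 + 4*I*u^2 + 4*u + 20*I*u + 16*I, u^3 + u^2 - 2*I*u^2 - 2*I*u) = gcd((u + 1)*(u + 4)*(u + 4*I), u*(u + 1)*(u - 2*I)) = u + 1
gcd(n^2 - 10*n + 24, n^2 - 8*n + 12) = n - 6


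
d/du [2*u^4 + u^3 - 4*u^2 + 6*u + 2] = 8*u^3 + 3*u^2 - 8*u + 6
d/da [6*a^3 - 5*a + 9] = 18*a^2 - 5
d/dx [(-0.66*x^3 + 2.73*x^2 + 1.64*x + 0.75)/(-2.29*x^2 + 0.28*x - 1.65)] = (1.5114*x^4 - 0.3696*x^3 + 7.787*x^2 - 5.574*x - 2.916)/(5.2441*x^4 - 1.2824*x^3 + 7.6354*x^2 - 0.924*x + 2.7225)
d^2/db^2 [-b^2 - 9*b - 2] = -2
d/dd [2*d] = 2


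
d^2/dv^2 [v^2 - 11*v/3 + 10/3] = 2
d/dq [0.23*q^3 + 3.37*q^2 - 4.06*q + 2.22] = 0.69*q^2 + 6.74*q - 4.06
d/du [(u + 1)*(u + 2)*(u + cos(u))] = -(u + 1)*(u + 2)*(sin(u) - 1) + (u + 1)*(u + cos(u)) + (u + 2)*(u + cos(u))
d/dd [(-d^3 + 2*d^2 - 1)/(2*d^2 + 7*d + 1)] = (-2*d^4 - 14*d^3 + 11*d^2 + 8*d + 7)/(4*d^4 + 28*d^3 + 53*d^2 + 14*d + 1)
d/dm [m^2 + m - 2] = 2*m + 1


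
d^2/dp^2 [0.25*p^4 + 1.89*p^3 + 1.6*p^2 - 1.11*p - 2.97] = 3.0*p^2 + 11.34*p + 3.2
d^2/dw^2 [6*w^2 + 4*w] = 12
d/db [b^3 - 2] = 3*b^2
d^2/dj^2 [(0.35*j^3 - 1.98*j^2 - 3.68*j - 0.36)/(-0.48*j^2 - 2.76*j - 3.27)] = (-2.22044604925031e-16*j^4 - 7.784064*j^3 - 37.102104*j^2 - 54.25029*j - 19.727028)/(0.110592*j^6 + 1.907712*j^5 + 13.229568*j^4 + 47.017152*j^3 + 90.126432*j^2 + 88.537212*j + 34.965783)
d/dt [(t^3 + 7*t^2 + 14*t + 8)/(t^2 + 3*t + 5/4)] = 4*(4*t^4 + 24*t^3 + 43*t^2 + 6*t - 26)/(16*t^4 + 96*t^3 + 184*t^2 + 120*t + 25)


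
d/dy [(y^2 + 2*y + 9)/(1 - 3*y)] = (-3*y^2 + 2*y + 29)/(9*y^2 - 6*y + 1)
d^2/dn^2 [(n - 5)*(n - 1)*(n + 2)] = 6*n - 8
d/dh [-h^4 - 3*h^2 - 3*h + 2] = -4*h^3 - 6*h - 3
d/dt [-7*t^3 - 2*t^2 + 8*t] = -21*t^2 - 4*t + 8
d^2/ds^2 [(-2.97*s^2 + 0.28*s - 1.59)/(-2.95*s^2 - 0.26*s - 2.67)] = (2.8421709430404e-14*s^4 - 9.42938*s^3 - 57.3373800000001*s^2 + 20.5497*s + 17.902116)/(25.672375*s^6 + 6.78795*s^5 + 70.305285*s^4 + 12.304916*s^3 + 63.632241*s^2 + 5.560542*s + 19.034163)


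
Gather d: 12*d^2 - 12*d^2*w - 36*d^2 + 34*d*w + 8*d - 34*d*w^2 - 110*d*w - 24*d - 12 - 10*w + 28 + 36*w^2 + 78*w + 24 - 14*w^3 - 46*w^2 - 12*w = d^2*(-12*w - 24) + d*(-34*w^2 - 76*w - 16) - 14*w^3 - 10*w^2 + 56*w + 40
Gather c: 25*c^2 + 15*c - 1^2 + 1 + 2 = 25*c^2 + 15*c + 2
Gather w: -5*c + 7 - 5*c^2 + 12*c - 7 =-5*c^2 + 7*c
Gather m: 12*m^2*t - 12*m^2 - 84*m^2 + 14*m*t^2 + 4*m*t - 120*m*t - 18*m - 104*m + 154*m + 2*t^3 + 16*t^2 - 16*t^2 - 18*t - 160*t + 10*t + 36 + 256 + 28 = m^2*(12*t - 96) + m*(14*t^2 - 116*t + 32) + 2*t^3 - 168*t + 320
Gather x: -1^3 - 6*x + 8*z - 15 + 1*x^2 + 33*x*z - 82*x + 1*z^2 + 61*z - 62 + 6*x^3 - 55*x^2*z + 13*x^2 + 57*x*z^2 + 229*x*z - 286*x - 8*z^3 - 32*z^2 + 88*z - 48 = 6*x^3 + x^2*(14 - 55*z) + x*(57*z^2 + 262*z - 374) - 8*z^3 - 31*z^2 + 157*z - 126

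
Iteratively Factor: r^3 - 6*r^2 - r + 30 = (r + 2)*(r^2 - 8*r + 15) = (r - 3)*(r + 2)*(r - 5)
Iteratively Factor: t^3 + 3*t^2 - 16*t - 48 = (t + 3)*(t^2 - 16) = (t - 4)*(t + 3)*(t + 4)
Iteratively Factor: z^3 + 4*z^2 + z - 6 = (z + 3)*(z^2 + z - 2) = (z + 2)*(z + 3)*(z - 1)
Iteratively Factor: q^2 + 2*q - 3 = (q + 3)*(q - 1)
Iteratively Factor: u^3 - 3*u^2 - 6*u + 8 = (u - 1)*(u^2 - 2*u - 8) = (u - 1)*(u + 2)*(u - 4)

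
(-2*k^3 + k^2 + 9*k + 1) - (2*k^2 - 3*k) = -2*k^3 - k^2 + 12*k + 1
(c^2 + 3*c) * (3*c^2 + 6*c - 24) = 3*c^4 + 15*c^3 - 6*c^2 - 72*c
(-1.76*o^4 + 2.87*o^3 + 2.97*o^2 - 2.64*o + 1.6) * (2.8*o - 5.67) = -4.928*o^5 + 18.0152*o^4 - 7.9569*o^3 - 24.2319*o^2 + 19.4488*o - 9.072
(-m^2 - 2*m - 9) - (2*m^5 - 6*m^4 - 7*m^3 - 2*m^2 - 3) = -2*m^5 + 6*m^4 + 7*m^3 + m^2 - 2*m - 6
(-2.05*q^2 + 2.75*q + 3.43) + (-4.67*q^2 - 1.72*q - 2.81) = -6.72*q^2 + 1.03*q + 0.62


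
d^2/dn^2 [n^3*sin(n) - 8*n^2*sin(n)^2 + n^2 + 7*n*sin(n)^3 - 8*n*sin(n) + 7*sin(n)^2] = -n^3*sin(n) + 6*n^2*cos(n) - 16*n^2*cos(2*n) + 35*n*sin(n)/4 - 32*n*sin(2*n) + 63*n*sin(3*n)/4 - 11*cos(n)/2 + 22*cos(2*n) - 21*cos(3*n)/2 - 6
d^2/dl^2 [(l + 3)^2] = 2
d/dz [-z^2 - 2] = -2*z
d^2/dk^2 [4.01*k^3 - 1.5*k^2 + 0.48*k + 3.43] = 24.06*k - 3.0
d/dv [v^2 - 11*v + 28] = 2*v - 11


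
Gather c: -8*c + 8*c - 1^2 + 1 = 0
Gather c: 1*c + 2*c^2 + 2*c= 2*c^2 + 3*c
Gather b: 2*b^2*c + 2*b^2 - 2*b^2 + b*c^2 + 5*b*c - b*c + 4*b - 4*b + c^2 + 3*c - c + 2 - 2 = 2*b^2*c + b*(c^2 + 4*c) + c^2 + 2*c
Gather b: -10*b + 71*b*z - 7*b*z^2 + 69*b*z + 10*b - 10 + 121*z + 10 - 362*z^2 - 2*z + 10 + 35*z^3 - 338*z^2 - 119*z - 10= b*(-7*z^2 + 140*z) + 35*z^3 - 700*z^2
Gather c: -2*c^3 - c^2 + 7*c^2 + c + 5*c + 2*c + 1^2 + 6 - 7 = -2*c^3 + 6*c^2 + 8*c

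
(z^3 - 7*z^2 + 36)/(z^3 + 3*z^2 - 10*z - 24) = (z - 6)/(z + 4)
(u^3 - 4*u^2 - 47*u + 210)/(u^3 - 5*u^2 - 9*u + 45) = (u^2 + u - 42)/(u^2 - 9)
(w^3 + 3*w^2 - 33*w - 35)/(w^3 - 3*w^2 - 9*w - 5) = (w + 7)/(w + 1)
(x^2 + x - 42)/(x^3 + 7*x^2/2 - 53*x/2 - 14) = 2*(x - 6)/(2*x^2 - 7*x - 4)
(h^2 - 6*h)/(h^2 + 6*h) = (h - 6)/(h + 6)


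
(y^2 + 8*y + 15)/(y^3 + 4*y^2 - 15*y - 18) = (y^2 + 8*y + 15)/(y^3 + 4*y^2 - 15*y - 18)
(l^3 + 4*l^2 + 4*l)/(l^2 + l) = (l^2 + 4*l + 4)/(l + 1)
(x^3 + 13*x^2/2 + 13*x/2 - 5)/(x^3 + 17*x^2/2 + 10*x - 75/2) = (2*x^2 + 3*x - 2)/(2*x^2 + 7*x - 15)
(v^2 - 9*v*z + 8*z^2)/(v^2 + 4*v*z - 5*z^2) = (v - 8*z)/(v + 5*z)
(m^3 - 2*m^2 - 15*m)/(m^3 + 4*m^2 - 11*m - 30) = m*(m^2 - 2*m - 15)/(m^3 + 4*m^2 - 11*m - 30)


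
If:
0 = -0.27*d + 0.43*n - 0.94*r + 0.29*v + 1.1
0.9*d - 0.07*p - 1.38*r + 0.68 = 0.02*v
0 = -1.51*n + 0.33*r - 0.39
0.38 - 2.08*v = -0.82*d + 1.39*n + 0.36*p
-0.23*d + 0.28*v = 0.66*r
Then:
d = 1.75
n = 1.00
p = -85.36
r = 5.75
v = 14.98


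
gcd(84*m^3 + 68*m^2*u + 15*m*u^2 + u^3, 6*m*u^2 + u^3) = 6*m + u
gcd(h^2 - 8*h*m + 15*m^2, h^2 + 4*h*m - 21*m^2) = h - 3*m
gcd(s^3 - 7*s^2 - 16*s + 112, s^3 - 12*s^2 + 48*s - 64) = s - 4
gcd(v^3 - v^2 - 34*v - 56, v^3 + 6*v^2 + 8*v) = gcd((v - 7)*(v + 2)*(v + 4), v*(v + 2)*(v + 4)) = v^2 + 6*v + 8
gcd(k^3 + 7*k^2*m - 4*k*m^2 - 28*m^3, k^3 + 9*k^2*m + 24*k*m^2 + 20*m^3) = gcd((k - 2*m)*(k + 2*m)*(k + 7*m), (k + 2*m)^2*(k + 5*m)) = k + 2*m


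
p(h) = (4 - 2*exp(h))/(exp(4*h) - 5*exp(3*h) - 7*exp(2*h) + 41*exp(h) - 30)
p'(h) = (4 - 2*exp(h))*(-4*exp(4*h) + 15*exp(3*h) + 14*exp(2*h) - 41*exp(h))/(exp(4*h) - 5*exp(3*h) - 7*exp(2*h) + 41*exp(h) - 30)^2 - 2*exp(h)/(exp(4*h) - 5*exp(3*h) - 7*exp(2*h) + 41*exp(h) - 30) = (6*exp(2*h) - 12*exp(h) - 26)*exp(h)/(exp(6*h) - 6*exp(5*h) - 17*exp(4*h) + 108*exp(3*h) + 79*exp(2*h) - 390*exp(h) + 225)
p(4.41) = -0.00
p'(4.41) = 0.00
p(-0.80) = -0.23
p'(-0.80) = -0.18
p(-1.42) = -0.17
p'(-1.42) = -0.05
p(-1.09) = -0.19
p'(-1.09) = -0.09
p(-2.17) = -0.15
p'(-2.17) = -0.02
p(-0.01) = -12.56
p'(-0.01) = -1249.98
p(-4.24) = -0.14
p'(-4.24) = -0.00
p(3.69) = -0.00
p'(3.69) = 0.00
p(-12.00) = -0.13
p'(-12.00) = 0.00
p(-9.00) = -0.13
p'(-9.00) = 0.00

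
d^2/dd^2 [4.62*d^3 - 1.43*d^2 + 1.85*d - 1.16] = 27.72*d - 2.86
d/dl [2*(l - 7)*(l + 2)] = 4*l - 10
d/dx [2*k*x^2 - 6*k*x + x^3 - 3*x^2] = 4*k*x - 6*k + 3*x^2 - 6*x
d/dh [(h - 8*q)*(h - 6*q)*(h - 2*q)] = 3*h^2 - 32*h*q + 76*q^2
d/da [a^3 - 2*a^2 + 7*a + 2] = 3*a^2 - 4*a + 7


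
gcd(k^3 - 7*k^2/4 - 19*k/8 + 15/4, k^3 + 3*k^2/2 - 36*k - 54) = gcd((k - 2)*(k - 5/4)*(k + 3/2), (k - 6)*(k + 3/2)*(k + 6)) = k + 3/2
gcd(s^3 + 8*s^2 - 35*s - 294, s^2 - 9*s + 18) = s - 6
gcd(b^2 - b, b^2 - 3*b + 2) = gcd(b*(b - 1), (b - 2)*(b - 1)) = b - 1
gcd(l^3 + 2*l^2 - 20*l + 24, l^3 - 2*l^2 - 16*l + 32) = l - 2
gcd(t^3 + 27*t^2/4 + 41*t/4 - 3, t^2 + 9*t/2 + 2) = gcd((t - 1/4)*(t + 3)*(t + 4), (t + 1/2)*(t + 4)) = t + 4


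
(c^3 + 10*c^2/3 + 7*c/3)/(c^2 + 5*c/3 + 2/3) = c*(3*c + 7)/(3*c + 2)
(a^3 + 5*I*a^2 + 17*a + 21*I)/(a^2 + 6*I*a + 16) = (a^3 + 5*I*a^2 + 17*a + 21*I)/(a^2 + 6*I*a + 16)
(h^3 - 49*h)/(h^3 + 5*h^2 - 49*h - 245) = h/(h + 5)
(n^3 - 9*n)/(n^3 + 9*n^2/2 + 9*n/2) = 2*(n - 3)/(2*n + 3)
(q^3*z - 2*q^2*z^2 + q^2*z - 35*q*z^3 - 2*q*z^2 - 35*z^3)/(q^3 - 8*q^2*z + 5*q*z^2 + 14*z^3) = z*(-q^2 - 5*q*z - q - 5*z)/(-q^2 + q*z + 2*z^2)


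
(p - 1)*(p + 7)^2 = p^3 + 13*p^2 + 35*p - 49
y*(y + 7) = y^2 + 7*y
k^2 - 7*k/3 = k*(k - 7/3)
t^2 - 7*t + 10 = (t - 5)*(t - 2)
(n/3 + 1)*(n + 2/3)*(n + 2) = n^3/3 + 17*n^2/9 + 28*n/9 + 4/3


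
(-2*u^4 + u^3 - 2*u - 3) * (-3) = 6*u^4 - 3*u^3 + 6*u + 9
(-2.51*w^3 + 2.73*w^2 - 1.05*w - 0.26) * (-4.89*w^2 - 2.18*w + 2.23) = 12.2739*w^5 - 7.8779*w^4 - 6.4142*w^3 + 9.6483*w^2 - 1.7747*w - 0.5798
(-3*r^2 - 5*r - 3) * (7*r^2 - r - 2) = -21*r^4 - 32*r^3 - 10*r^2 + 13*r + 6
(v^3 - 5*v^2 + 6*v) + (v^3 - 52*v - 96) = 2*v^3 - 5*v^2 - 46*v - 96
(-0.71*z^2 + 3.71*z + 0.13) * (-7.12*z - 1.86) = 5.0552*z^3 - 25.0946*z^2 - 7.8262*z - 0.2418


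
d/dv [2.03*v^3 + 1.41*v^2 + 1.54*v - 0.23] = 6.09*v^2 + 2.82*v + 1.54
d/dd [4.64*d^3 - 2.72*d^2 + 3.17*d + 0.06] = 13.92*d^2 - 5.44*d + 3.17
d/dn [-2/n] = 2/n^2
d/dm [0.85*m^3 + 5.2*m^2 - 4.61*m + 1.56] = 2.55*m^2 + 10.4*m - 4.61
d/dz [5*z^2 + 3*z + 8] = 10*z + 3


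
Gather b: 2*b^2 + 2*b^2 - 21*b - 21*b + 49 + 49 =4*b^2 - 42*b + 98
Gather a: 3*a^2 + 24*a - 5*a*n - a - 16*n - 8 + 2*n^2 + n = 3*a^2 + a*(23 - 5*n) + 2*n^2 - 15*n - 8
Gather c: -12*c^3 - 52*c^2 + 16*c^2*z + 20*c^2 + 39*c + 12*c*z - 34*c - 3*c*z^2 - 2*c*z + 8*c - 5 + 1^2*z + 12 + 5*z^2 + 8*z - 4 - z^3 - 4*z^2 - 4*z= -12*c^3 + c^2*(16*z - 32) + c*(-3*z^2 + 10*z + 13) - z^3 + z^2 + 5*z + 3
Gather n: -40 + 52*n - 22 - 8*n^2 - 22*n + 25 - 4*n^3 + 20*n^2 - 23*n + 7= -4*n^3 + 12*n^2 + 7*n - 30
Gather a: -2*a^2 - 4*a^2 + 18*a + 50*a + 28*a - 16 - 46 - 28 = -6*a^2 + 96*a - 90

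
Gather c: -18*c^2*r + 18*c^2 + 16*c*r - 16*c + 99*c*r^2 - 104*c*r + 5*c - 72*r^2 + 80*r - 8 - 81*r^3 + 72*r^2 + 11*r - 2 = c^2*(18 - 18*r) + c*(99*r^2 - 88*r - 11) - 81*r^3 + 91*r - 10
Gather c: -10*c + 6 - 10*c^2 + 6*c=-10*c^2 - 4*c + 6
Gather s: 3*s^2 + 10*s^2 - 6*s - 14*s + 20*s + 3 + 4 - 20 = 13*s^2 - 13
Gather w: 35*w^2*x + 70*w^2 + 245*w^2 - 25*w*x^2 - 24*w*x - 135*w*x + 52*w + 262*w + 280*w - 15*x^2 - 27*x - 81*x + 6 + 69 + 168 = w^2*(35*x + 315) + w*(-25*x^2 - 159*x + 594) - 15*x^2 - 108*x + 243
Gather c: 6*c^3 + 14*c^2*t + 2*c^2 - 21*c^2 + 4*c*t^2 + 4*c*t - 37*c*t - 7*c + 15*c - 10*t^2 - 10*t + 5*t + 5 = 6*c^3 + c^2*(14*t - 19) + c*(4*t^2 - 33*t + 8) - 10*t^2 - 5*t + 5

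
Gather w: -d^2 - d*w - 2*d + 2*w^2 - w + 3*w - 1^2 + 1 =-d^2 - 2*d + 2*w^2 + w*(2 - d)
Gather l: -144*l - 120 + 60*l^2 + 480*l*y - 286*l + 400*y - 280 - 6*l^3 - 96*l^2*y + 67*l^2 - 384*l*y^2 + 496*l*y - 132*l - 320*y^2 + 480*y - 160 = -6*l^3 + l^2*(127 - 96*y) + l*(-384*y^2 + 976*y - 562) - 320*y^2 + 880*y - 560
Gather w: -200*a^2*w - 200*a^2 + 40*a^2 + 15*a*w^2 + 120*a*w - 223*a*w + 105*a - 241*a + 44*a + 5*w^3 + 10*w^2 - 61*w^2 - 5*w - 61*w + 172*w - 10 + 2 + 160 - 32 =-160*a^2 - 92*a + 5*w^3 + w^2*(15*a - 51) + w*(-200*a^2 - 103*a + 106) + 120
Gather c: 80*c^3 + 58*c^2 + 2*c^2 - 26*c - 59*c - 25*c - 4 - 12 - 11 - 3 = 80*c^3 + 60*c^2 - 110*c - 30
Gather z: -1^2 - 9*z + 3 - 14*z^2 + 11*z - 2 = -14*z^2 + 2*z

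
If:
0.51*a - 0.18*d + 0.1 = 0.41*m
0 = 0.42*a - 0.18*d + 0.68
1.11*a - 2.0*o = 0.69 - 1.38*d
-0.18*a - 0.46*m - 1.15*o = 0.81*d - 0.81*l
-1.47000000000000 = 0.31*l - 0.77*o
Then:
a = -14.11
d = -29.14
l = -74.98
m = -4.51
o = -28.28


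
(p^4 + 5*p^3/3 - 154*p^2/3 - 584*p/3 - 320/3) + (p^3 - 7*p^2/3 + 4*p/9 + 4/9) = p^4 + 8*p^3/3 - 161*p^2/3 - 1748*p/9 - 956/9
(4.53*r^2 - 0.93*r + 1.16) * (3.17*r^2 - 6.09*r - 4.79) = 14.3601*r^4 - 30.5358*r^3 - 12.3578*r^2 - 2.6097*r - 5.5564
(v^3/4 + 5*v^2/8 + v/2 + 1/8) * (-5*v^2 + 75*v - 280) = -5*v^5/4 + 125*v^4/8 - 205*v^3/8 - 1105*v^2/8 - 1045*v/8 - 35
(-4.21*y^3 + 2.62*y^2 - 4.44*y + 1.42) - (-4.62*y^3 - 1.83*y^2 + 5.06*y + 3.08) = 0.41*y^3 + 4.45*y^2 - 9.5*y - 1.66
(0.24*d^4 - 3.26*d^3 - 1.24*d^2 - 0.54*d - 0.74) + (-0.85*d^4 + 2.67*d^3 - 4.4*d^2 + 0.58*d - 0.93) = -0.61*d^4 - 0.59*d^3 - 5.64*d^2 + 0.0399999999999999*d - 1.67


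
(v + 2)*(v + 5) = v^2 + 7*v + 10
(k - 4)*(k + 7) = k^2 + 3*k - 28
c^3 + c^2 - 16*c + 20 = (c - 2)^2*(c + 5)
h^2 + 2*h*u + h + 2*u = (h + 1)*(h + 2*u)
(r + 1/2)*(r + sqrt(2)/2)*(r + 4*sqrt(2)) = r^3 + r^2/2 + 9*sqrt(2)*r^2/2 + 9*sqrt(2)*r/4 + 4*r + 2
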